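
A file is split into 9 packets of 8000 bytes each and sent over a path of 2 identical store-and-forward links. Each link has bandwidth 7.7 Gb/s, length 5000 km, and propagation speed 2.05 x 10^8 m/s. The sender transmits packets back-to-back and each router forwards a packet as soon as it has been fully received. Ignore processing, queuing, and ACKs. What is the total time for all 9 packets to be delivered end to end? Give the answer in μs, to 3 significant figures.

Per-hop transmission t_tx = L/R = 64000/7700000000 = 8.31169 μs.
Per-hop propagation t_prop = 5000000/2.05e+08 = 24390.2 μs.
Pipeline fill: first packet needs 2·t_tx to clear all hops; remaining 8 packets each add one t_tx.
Total = (2+9-1)·t_tx + 2·t_prop = 10·8.31169 + 2·24390.2 = 48900 μs.

48900 μs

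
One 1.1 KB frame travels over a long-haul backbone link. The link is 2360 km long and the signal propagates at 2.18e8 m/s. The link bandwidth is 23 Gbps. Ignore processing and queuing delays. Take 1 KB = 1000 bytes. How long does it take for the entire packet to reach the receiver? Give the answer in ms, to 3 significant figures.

10.8 ms

L = 8800 bits.
Transmission delay = L/R = 8800 / 23000000000 = 0.000382609 ms.
Propagation delay = d/s = 2360000 m / 2.18e+08 m/s = 10.8257 ms.
Total = 10.8 ms.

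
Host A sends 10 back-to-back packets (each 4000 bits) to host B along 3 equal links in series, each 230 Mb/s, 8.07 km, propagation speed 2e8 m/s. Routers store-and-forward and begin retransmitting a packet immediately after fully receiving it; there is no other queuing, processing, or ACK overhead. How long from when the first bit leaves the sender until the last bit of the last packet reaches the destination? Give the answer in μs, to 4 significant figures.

329.7 μs

Per-hop transmission t_tx = L/R = 4000/230000000 = 17.3913 μs.
Per-hop propagation t_prop = 8070/200000000 = 40.35 μs.
Pipeline fill: first packet needs 3·t_tx to clear all hops; remaining 9 packets each add one t_tx.
Total = (3+10-1)·t_tx + 3·t_prop = 12·17.3913 + 3·40.35 = 329.7 μs.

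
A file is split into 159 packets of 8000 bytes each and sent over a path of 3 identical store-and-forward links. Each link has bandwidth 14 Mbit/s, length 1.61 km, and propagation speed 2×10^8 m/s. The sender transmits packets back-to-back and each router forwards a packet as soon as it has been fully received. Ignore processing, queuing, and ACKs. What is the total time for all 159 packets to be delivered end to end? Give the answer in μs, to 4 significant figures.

736000 μs

Per-hop transmission t_tx = L/R = 64000/14000000 = 4571.43 μs.
Per-hop propagation t_prop = 1610/200000000 = 8.05 μs.
Pipeline fill: first packet needs 3·t_tx to clear all hops; remaining 158 packets each add one t_tx.
Total = (3+159-1)·t_tx + 3·t_prop = 161·4571.43 + 3·8.05 = 736000 μs.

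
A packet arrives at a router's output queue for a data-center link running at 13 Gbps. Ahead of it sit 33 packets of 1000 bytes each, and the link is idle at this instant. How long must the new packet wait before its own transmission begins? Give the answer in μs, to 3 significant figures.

20.3 μs

Each queued packet: L/R = 8000/13000000000 = 0.615385 μs.
33 queued → 20.3077 μs.
Queuing delay = 20.3 μs.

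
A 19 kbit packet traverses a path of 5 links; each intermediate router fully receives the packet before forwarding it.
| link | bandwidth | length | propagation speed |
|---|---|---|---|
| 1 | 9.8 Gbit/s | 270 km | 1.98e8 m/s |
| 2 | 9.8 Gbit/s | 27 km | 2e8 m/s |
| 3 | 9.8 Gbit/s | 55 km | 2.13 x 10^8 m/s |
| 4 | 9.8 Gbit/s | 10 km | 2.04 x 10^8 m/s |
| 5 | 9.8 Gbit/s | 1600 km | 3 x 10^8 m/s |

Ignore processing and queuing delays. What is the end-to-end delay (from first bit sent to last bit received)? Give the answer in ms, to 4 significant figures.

7.149 ms

L = 19000 bits.
Transmission delay per hop = L/R = 19000/9800000000 = 0.00193878 ms; 5 hops → 0.00969388 ms.
Propagation delays (d/s per hop): 1.36364, 0.135, 0.258216, 0.0490196, 5.33333 ms; sum = 7.13921 ms.
End-to-end = 7.149 ms.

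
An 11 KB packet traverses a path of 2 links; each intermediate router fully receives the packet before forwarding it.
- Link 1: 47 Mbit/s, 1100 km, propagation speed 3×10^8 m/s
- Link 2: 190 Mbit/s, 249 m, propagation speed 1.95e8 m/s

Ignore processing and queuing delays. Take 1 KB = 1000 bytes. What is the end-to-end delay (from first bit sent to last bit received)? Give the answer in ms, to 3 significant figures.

L = 88000 bits.
Transmission delays (L/R per hop): 1.87234, 0.463158 ms; sum = 2.3355 ms.
Propagation delays (d/s per hop): 3.66667, 0.00127692 ms; sum = 3.66794 ms.
End-to-end = 6.00 ms.

6.00 ms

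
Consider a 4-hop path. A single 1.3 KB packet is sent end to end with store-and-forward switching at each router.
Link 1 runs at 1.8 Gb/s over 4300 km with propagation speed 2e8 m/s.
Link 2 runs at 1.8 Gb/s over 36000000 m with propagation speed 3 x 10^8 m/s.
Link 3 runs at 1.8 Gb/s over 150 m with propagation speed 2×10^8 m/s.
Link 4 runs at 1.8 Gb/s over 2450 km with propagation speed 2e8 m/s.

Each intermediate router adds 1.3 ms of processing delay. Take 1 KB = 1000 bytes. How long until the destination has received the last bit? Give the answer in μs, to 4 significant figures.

L = 10400 bits.
Transmission delay per hop = L/R = 10400/1800000000 = 5.77778 μs; 4 hops → 23.1111 μs.
Propagation delays (d/s per hop): 21500, 120000, 0.75, 12250 μs; sum = 153751 μs.
Processing at 3 router(s): 3 × 1.3 ms = 3900 μs.
End-to-end = 157700 μs.

157700 μs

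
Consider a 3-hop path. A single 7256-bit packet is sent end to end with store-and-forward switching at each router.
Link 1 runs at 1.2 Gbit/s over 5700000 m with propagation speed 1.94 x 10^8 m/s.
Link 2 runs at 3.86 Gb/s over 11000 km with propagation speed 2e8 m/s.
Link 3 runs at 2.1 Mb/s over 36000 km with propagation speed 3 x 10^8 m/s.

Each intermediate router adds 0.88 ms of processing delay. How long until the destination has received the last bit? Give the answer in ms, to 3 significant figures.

Transmission delays (L/R per hop): 0.00604667, 0.00187979, 3.45524 ms; sum = 3.46316 ms.
Propagation delays (d/s per hop): 29.3814, 55, 120 ms; sum = 204.381 ms.
Processing at 2 router(s): 2 × 0.88 ms = 1.76 ms.
End-to-end = 210 ms.

210 ms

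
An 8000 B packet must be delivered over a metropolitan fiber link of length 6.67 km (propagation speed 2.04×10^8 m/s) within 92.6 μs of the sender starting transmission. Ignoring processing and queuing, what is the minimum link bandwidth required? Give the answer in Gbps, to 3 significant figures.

L = 64000 bits.
Propagation delay = 6670 / 204000000 = 32.6961 μs.
Transmission budget = 92.6 − 32.6961 = 59.9039 μs.
R ≥ L / t_tx = 64000 bits / 5.99039e-05 s = 1.07 Gbps.

1.07 Gbps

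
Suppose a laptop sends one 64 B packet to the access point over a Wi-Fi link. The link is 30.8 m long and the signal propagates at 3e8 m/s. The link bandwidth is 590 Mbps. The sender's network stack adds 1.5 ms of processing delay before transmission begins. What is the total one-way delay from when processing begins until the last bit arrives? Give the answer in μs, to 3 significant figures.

1500 μs

L = 64 × 8 = 512 bits.
Transmission delay = L/R = 512 / 590000000 = 0.867797 μs.
Propagation delay = d/s = 30.8 m / 300000000 m/s = 0.102667 μs.
Plus processing delay 1.5 ms = 1500 μs.
Total = 1500 μs.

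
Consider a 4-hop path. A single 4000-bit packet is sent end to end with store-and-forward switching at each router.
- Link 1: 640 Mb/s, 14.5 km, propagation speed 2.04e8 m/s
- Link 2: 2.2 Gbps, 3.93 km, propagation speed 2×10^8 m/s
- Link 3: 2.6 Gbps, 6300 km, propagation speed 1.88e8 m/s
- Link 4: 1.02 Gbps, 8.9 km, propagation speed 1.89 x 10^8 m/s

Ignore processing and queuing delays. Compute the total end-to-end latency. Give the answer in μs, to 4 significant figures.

33660 μs

Transmission delays (L/R per hop): 6.25, 1.81818, 1.53846, 3.92157 μs; sum = 13.5282 μs.
Propagation delays (d/s per hop): 71.0784, 19.65, 33510.6, 47.0899 μs; sum = 33648.5 μs.
End-to-end = 33660 μs.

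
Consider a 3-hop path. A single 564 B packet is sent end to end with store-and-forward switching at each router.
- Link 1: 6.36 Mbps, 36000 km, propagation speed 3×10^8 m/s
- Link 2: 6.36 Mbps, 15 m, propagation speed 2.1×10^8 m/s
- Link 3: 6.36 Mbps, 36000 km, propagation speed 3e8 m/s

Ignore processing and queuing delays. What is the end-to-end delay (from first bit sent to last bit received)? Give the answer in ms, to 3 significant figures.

L = 564 × 8 = 4512 bits.
Transmission delay per hop = L/R = 4512/6360000 = 0.709434 ms; 3 hops → 2.1283 ms.
Propagation delays (d/s per hop): 120, 7.14286e-05, 120 ms; sum = 240 ms.
End-to-end = 242 ms.

242 ms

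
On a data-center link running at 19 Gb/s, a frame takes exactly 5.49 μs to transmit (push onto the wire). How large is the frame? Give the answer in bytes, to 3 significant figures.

13000 bytes

L = R × t_tx = 19000000000 b/s × 5.49e-06 s = 104310 bits.
In bytes: 104310 / 8 = 13000 bytes.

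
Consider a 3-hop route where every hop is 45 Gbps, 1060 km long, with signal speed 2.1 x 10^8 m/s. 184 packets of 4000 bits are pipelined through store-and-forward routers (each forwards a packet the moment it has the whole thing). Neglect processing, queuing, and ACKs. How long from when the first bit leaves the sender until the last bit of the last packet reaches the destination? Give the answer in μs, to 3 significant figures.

Per-hop transmission t_tx = L/R = 4000/45000000000 = 0.0888889 μs.
Per-hop propagation t_prop = 1060000/210000000 = 5047.62 μs.
Pipeline fill: first packet needs 3·t_tx to clear all hops; remaining 183 packets each add one t_tx.
Total = (3+184-1)·t_tx + 3·t_prop = 186·0.0888889 + 3·5047.62 = 15200 μs.

15200 μs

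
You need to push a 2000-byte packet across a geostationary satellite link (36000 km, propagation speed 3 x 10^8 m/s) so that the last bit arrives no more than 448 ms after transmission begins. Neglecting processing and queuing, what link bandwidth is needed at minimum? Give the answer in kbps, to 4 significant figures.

48.78 kbps

L = 16000 bits.
Propagation delay = 36000000 / 300000000 = 120 ms.
Transmission budget = 448 − 120 = 328 ms.
R ≥ L / t_tx = 16000 bits / 0.328 s = 48.78 kbps.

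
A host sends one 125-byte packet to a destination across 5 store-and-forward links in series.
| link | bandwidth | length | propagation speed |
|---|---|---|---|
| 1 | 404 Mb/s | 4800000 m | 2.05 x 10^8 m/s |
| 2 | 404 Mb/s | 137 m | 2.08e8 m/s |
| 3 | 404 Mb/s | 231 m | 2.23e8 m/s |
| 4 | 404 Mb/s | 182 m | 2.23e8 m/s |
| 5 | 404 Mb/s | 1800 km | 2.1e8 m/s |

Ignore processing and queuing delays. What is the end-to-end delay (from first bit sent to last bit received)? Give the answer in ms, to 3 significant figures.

L = 125 × 8 = 1000 bits.
Transmission delay per hop = L/R = 1000/404000000 = 0.00247525 ms; 5 hops → 0.0123762 ms.
Propagation delays (d/s per hop): 23.4146, 0.000658654, 0.00103587, 0.000816143, 8.57143 ms; sum = 31.9886 ms.
End-to-end = 32.0 ms.

32.0 ms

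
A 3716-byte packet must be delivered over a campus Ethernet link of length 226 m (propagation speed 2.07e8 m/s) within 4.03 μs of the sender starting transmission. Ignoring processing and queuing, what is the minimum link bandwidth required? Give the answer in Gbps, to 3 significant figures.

10.1 Gbps

L = 29728 bits.
Propagation delay = 226 / 2.07e+08 = 1.09179 μs.
Transmission budget = 4.03 − 1.09179 = 2.93821 μs.
R ≥ L / t_tx = 29728 bits / 2.93821e-06 s = 10.1 Gbps.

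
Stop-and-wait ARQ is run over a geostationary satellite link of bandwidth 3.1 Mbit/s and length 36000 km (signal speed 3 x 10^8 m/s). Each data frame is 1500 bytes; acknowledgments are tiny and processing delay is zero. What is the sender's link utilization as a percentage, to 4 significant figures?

1.587 %

t_tx = L/R = 12000/3100000 = 0.00387097 s.
t_prop = 36000000/300000000 = 0.12 s; RTT = 0.24 s.
Cycle = t_tx + RTT = 0.243871 s.
Utilization = t_tx / cycle = 0.00387097/0.243871 = 1.587 %.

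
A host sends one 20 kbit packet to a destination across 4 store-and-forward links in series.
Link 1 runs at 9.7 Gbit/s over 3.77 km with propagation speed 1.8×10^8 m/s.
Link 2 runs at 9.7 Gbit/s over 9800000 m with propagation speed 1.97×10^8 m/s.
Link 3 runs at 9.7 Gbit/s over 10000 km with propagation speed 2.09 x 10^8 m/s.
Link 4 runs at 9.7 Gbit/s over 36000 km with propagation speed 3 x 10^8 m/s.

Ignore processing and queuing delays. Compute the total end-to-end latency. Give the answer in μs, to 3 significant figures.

218000 μs

L = 20000 bits.
Transmission delay per hop = L/R = 20000/9700000000 = 2.06186 μs; 4 hops → 8.24742 μs.
Propagation delays (d/s per hop): 20.9444, 49746.2, 47846.9, 120000 μs; sum = 217614 μs.
End-to-end = 218000 μs.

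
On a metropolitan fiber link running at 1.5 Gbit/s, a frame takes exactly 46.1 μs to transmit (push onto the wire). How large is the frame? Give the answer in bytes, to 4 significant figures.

L = R × t_tx = 1500000000 b/s × 4.61e-05 s = 69150 bits.
In bytes: 69150 / 8 = 8644 bytes.

8644 bytes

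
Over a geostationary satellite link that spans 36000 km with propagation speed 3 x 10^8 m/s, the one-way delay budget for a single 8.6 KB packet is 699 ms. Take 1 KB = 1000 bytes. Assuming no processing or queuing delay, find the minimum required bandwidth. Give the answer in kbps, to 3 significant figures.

L = 68800 bits.
Propagation delay = 36000000 / 300000000 = 120 ms.
Transmission budget = 699 − 120 = 579 ms.
R ≥ L / t_tx = 68800 bits / 0.579 s = 119 kbps.

119 kbps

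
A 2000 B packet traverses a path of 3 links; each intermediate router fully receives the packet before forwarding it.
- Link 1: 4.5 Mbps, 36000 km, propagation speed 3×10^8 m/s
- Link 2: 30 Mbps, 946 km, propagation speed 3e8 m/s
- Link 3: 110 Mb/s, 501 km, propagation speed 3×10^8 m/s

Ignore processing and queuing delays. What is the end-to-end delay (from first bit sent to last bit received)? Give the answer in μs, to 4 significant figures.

129100 μs

L = 2000 × 8 = 16000 bits.
Transmission delays (L/R per hop): 3555.56, 533.333, 145.455 μs; sum = 4234.34 μs.
Propagation delays (d/s per hop): 120000, 3153.33, 1670 μs; sum = 124823 μs.
End-to-end = 129100 μs.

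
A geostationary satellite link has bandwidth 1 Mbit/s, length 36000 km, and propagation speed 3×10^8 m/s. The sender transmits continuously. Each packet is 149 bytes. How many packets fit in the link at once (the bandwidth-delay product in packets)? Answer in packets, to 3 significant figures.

101 packets

Propagation delay = 36000000 / 300000000 = 0.12 s.
BDP = R × t_prop = 1000000 × 0.12 = 120000 bits.
In packets of 1192 bits: 101 packets.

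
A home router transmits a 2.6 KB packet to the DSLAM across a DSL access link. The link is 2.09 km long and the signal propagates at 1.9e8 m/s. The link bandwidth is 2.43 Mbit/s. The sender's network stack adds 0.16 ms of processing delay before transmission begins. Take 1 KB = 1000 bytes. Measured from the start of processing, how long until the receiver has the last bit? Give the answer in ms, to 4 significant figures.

8.731 ms

L = 20800 bits.
Transmission delay = L/R = 20800 / 2430000 = 8.55967 ms.
Propagation delay = d/s = 2090 m / 190000000 m/s = 0.011 ms.
Plus processing delay 0.16 ms = 0.16 ms.
Total = 8.731 ms.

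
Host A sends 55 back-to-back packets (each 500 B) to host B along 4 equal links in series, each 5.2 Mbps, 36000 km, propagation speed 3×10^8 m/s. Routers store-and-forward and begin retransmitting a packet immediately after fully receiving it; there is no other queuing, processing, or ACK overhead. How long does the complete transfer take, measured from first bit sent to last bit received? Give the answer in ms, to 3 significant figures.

525 ms

Per-hop transmission t_tx = L/R = 4000/5200000 = 0.769231 ms.
Per-hop propagation t_prop = 36000000/300000000 = 120 ms.
Pipeline fill: first packet needs 4·t_tx to clear all hops; remaining 54 packets each add one t_tx.
Total = (4+55-1)·t_tx + 4·t_prop = 58·0.769231 + 4·120 = 525 ms.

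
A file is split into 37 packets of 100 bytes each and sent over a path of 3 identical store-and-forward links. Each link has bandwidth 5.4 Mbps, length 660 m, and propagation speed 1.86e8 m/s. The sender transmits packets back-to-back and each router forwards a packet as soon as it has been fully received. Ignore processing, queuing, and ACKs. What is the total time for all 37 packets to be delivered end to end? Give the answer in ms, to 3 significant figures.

Per-hop transmission t_tx = L/R = 800/5400000 = 0.148148 ms.
Per-hop propagation t_prop = 660/186000000 = 0.00354839 ms.
Pipeline fill: first packet needs 3·t_tx to clear all hops; remaining 36 packets each add one t_tx.
Total = (3+37-1)·t_tx + 3·t_prop = 39·0.148148 + 3·0.00354839 = 5.79 ms.

5.79 ms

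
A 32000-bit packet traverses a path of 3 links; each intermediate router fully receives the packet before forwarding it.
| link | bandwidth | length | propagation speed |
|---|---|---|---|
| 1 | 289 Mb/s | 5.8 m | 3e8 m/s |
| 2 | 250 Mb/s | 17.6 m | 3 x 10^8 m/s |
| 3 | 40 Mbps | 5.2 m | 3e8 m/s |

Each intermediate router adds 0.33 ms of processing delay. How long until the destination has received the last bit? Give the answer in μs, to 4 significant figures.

1699 μs

Transmission delays (L/R per hop): 110.727, 128, 800 μs; sum = 1038.73 μs.
Propagation delays (d/s per hop): 0.0193333, 0.0586667, 0.0173333 μs; sum = 0.0953333 μs.
Processing at 2 router(s): 2 × 0.33 ms = 660 μs.
End-to-end = 1699 μs.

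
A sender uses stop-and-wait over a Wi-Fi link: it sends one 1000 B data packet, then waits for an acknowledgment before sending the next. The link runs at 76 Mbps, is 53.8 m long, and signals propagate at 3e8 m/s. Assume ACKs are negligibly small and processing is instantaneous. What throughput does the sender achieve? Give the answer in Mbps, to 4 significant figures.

75.74 Mbps

t_tx = L/R = 8000/76000000 = 0.000105263 s.
t_prop = 53.8/300000000 = 1.79333e-07 s; RTT = 3.58667e-07 s.
Cycle = t_tx + RTT = 0.000105622 s.
Throughput = L / cycle = 8000 / 0.000105622 = 75.74 Mbps.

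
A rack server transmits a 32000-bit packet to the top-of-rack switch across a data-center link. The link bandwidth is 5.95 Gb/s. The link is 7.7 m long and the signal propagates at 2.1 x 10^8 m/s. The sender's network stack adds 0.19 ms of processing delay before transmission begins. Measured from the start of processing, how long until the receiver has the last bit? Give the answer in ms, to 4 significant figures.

Transmission delay = L/R = 32000 / 5950000000 = 0.00537815 ms.
Propagation delay = d/s = 7.7 m / 210000000 m/s = 3.66667e-05 ms.
Plus processing delay 0.19 ms = 0.19 ms.
Total = 0.1954 ms.

0.1954 ms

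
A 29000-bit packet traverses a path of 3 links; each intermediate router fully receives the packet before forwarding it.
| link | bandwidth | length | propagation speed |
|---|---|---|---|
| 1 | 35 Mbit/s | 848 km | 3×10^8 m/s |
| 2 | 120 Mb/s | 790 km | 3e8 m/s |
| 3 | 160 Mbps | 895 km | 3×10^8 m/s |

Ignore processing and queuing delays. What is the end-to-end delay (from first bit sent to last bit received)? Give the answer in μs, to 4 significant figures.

9695 μs

Transmission delays (L/R per hop): 828.571, 241.667, 181.25 μs; sum = 1251.49 μs.
Propagation delays (d/s per hop): 2826.67, 2633.33, 2983.33 μs; sum = 8443.33 μs.
End-to-end = 9695 μs.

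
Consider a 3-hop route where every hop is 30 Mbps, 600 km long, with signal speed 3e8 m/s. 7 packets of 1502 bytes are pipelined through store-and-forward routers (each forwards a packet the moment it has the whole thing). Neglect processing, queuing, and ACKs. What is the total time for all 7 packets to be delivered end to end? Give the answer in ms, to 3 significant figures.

9.60 ms

Per-hop transmission t_tx = L/R = 12016/30000000 = 0.400533 ms.
Per-hop propagation t_prop = 600000/300000000 = 2 ms.
Pipeline fill: first packet needs 3·t_tx to clear all hops; remaining 6 packets each add one t_tx.
Total = (3+7-1)·t_tx + 3·t_prop = 9·0.400533 + 3·2 = 9.60 ms.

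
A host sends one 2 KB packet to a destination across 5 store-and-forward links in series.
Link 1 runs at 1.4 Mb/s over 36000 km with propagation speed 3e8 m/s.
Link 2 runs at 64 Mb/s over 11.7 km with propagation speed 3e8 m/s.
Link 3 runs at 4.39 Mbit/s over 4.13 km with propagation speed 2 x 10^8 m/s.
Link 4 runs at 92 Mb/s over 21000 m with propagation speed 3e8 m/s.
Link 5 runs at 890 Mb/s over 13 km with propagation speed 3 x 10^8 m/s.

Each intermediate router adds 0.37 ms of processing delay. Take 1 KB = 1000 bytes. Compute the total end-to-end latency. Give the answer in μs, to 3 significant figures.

137000 μs

L = 16000 bits.
Transmission delays (L/R per hop): 11428.6, 250, 3644.65, 173.913, 17.9775 μs; sum = 15515.1 μs.
Propagation delays (d/s per hop): 120000, 39, 20.65, 70, 43.3333 μs; sum = 120173 μs.
Processing at 4 router(s): 4 × 0.37 ms = 1480 μs.
End-to-end = 137000 μs.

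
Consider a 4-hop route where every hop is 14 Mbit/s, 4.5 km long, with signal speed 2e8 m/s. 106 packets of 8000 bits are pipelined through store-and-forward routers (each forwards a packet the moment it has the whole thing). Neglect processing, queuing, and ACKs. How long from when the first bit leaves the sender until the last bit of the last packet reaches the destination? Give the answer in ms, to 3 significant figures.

62.4 ms

Per-hop transmission t_tx = L/R = 8000/14000000 = 0.571429 ms.
Per-hop propagation t_prop = 4500/200000000 = 0.0225 ms.
Pipeline fill: first packet needs 4·t_tx to clear all hops; remaining 105 packets each add one t_tx.
Total = (4+106-1)·t_tx + 4·t_prop = 109·0.571429 + 4·0.0225 = 62.4 ms.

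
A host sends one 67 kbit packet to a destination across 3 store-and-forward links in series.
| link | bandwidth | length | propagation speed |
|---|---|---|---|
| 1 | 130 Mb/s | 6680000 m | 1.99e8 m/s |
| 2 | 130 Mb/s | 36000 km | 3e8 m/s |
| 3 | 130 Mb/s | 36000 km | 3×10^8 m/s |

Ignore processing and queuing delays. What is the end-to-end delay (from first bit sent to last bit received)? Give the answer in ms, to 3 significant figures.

275 ms

L = 67000 bits.
Transmission delay per hop = L/R = 67000/130000000 = 0.515385 ms; 3 hops → 1.54615 ms.
Propagation delays (d/s per hop): 33.5678, 120, 120 ms; sum = 273.568 ms.
End-to-end = 275 ms.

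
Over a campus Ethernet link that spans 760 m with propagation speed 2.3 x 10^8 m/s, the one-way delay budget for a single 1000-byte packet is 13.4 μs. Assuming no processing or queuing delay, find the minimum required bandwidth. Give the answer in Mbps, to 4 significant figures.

792.4 Mbps

L = 8000 bits.
Propagation delay = 760 / 2.3e+08 = 3.30435 μs.
Transmission budget = 13.4 − 3.30435 = 10.0957 μs.
R ≥ L / t_tx = 8000 bits / 1.00957e-05 s = 792.4 Mbps.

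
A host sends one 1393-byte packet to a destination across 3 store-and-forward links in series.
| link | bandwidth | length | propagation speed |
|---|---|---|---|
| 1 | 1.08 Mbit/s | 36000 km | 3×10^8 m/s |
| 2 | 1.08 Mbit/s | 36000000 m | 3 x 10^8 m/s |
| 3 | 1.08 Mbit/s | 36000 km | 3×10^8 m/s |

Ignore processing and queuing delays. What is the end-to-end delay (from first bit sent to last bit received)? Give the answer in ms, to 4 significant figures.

391.0 ms

L = 1393 × 8 = 11144 bits.
Transmission delay per hop = L/R = 11144/1080000 = 10.3185 ms; 3 hops → 30.9556 ms.
Propagation delays (d/s per hop): 120, 120, 120 ms; sum = 360 ms.
End-to-end = 391.0 ms.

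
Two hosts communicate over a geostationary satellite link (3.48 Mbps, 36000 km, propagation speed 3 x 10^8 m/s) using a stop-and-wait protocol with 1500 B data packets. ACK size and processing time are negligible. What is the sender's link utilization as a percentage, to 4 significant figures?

t_tx = L/R = 12000/3480000 = 0.00344828 s.
t_prop = 36000000/300000000 = 0.12 s; RTT = 0.24 s.
Cycle = t_tx + RTT = 0.243448 s.
Utilization = t_tx / cycle = 0.00344828/0.243448 = 1.416 %.

1.416 %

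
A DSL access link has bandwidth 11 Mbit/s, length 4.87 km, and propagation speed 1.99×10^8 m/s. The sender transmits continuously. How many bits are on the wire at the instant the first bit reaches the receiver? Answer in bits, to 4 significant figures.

Propagation delay = 4870 / 199000000 = 2.44724e-05 s.
BDP = R × t_prop = 11000000 × 2.44724e-05 = 269.196 bits.

269.2 bits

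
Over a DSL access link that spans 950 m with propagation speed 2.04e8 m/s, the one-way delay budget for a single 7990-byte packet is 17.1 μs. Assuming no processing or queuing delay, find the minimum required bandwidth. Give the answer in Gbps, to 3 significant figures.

5.14 Gbps

L = 63920 bits.
Propagation delay = 950 / 204000000 = 4.65686 μs.
Transmission budget = 17.1 − 4.65686 = 12.4431 μs.
R ≥ L / t_tx = 63920 bits / 1.24431e-05 s = 5.14 Gbps.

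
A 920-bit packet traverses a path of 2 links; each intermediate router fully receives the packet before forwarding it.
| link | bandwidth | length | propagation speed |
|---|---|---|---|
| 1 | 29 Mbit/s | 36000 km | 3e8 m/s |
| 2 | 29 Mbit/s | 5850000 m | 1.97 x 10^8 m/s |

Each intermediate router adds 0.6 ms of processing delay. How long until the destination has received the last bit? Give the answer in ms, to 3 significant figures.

150 ms

Transmission delay per hop = L/R = 920/29000000 = 0.0317241 ms; 2 hops → 0.0634483 ms.
Propagation delays (d/s per hop): 120, 29.6954 ms; sum = 149.695 ms.
Processing at 1 router(s): 1 × 0.6 ms = 0.6 ms.
End-to-end = 150 ms.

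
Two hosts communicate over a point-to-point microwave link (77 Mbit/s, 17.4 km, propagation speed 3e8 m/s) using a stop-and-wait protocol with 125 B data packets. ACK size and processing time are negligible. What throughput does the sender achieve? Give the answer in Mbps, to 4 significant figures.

7.753 Mbps

t_tx = L/R = 1000/77000000 = 1.2987e-05 s.
t_prop = 17400/300000000 = 5.8e-05 s; RTT = 0.000116 s.
Cycle = t_tx + RTT = 0.000128987 s.
Throughput = L / cycle = 1000 / 0.000128987 = 7.753 Mbps.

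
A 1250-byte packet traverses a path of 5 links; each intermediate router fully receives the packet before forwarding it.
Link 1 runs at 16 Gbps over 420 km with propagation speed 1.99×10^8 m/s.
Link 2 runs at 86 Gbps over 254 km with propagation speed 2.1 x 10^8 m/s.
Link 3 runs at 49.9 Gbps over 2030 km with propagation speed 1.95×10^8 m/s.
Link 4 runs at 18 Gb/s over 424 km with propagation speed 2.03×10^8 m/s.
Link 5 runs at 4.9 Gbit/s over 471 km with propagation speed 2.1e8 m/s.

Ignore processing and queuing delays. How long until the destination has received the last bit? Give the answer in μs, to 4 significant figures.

L = 1250 × 8 = 10000 bits.
Transmission delays (L/R per hop): 0.625, 0.116279, 0.200401, 0.555556, 2.04082 μs; sum = 3.53805 μs.
Propagation delays (d/s per hop): 2110.55, 1209.52, 10410.3, 2088.67, 2242.86 μs; sum = 18061.9 μs.
End-to-end = 18070 μs.

18070 μs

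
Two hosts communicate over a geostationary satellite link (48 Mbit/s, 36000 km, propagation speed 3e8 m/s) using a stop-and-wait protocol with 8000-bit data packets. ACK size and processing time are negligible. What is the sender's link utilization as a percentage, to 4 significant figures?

t_tx = L/R = 8000/48000000 = 0.000166667 s.
t_prop = 36000000/300000000 = 0.12 s; RTT = 0.24 s.
Cycle = t_tx + RTT = 0.240167 s.
Utilization = t_tx / cycle = 0.000166667/0.240167 = 0.06940 %.

0.06940 %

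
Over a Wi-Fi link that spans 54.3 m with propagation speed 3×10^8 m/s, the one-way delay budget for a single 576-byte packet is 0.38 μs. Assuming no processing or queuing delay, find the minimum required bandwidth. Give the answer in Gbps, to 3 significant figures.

L = 4608 bits.
Propagation delay = 54.3 / 300000000 = 0.181 μs.
Transmission budget = 0.38 − 0.181 = 0.199 μs.
R ≥ L / t_tx = 4608 bits / 1.99e-07 s = 23.2 Gbps.

23.2 Gbps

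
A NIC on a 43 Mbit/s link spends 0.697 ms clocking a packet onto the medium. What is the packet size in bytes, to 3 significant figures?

3750 bytes

L = R × t_tx = 43000000 b/s × 0.000697 s = 29971 bits.
In bytes: 29971 / 8 = 3750 bytes.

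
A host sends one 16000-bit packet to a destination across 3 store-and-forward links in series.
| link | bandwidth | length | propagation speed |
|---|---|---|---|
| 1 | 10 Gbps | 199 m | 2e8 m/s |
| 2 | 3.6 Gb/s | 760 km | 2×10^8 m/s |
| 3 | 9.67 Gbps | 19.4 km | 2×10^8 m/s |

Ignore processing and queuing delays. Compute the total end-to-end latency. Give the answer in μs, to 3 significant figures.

Transmission delays (L/R per hop): 1.6, 4.44444, 1.6546 μs; sum = 7.69905 μs.
Propagation delays (d/s per hop): 0.995, 3800, 97 μs; sum = 3898 μs.
End-to-end = 3910 μs.

3910 μs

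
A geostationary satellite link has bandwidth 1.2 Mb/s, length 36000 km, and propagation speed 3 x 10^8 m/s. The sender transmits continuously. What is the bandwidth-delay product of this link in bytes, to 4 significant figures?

18000 bytes

Propagation delay = 36000000 / 300000000 = 0.12 s.
BDP = R × t_prop = 1200000 × 0.12 = 144000 bits.
In bytes: 144000/8 = 18000 bytes.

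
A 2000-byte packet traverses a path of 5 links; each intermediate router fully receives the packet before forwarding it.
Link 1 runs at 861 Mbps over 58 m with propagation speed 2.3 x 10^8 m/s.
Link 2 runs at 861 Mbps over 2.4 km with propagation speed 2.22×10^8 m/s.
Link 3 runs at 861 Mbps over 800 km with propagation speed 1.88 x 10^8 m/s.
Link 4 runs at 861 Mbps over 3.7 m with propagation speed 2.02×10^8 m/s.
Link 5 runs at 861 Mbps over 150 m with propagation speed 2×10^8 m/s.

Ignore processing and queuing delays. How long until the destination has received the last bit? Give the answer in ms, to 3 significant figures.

4.36 ms

L = 2000 × 8 = 16000 bits.
Transmission delay per hop = L/R = 16000/861000000 = 0.018583 ms; 5 hops → 0.0929152 ms.
Propagation delays (d/s per hop): 0.000252174, 0.0108108, 4.25532, 1.83168e-05, 0.00075 ms; sum = 4.26715 ms.
End-to-end = 4.36 ms.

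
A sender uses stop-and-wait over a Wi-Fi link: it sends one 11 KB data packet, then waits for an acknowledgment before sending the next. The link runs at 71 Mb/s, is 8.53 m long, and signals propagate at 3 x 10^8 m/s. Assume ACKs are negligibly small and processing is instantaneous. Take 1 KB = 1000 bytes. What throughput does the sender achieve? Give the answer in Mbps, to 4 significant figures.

t_tx = L/R = 88000/71000000 = 0.00123944 s.
t_prop = 8.53/300000000 = 2.84333e-08 s; RTT = 5.68667e-08 s.
Cycle = t_tx + RTT = 0.00123949 s.
Throughput = L / cycle = 88000 / 0.00123949 = 71.00 Mbps.

71.00 Mbps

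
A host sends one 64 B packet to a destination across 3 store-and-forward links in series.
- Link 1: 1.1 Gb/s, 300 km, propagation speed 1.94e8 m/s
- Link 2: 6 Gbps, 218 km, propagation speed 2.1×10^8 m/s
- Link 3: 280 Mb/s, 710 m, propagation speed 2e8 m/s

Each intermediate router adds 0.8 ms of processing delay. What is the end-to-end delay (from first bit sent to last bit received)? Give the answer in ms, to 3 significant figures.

4.19 ms

L = 64 × 8 = 512 bits.
Transmission delays (L/R per hop): 0.000465455, 8.53333e-05, 0.00182857 ms; sum = 0.00237936 ms.
Propagation delays (d/s per hop): 1.54639, 1.0381, 0.00355 ms; sum = 2.58804 ms.
Processing at 2 router(s): 2 × 0.8 ms = 1.6 ms.
End-to-end = 4.19 ms.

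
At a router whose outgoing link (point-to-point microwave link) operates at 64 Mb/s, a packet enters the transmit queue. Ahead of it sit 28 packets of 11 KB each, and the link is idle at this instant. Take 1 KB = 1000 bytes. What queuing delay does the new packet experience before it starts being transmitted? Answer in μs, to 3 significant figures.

Each queued packet: L/R = 88000/64000000 = 1375 μs.
28 queued → 38500 μs.
Queuing delay = 38500 μs.

38500 μs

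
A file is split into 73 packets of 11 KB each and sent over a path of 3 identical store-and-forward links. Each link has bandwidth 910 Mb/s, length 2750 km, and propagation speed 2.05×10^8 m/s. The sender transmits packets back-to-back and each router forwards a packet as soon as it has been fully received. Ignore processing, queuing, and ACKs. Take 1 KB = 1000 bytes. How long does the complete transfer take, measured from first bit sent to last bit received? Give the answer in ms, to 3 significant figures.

Per-hop transmission t_tx = L/R = 88000/910000000 = 0.0967033 ms.
Per-hop propagation t_prop = 2750000/2.05e+08 = 13.4146 ms.
Pipeline fill: first packet needs 3·t_tx to clear all hops; remaining 72 packets each add one t_tx.
Total = (3+73-1)·t_tx + 3·t_prop = 75·0.0967033 + 3·13.4146 = 47.5 ms.

47.5 ms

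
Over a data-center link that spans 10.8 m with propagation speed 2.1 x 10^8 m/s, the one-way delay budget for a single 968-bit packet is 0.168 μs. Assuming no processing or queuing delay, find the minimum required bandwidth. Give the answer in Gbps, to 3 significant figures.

8.30 Gbps

Propagation delay = 10.8 / 210000000 = 0.0514286 μs.
Transmission budget = 0.168 − 0.0514286 = 0.116571 μs.
R ≥ L / t_tx = 968 bits / 1.16571e-07 s = 8.30 Gbps.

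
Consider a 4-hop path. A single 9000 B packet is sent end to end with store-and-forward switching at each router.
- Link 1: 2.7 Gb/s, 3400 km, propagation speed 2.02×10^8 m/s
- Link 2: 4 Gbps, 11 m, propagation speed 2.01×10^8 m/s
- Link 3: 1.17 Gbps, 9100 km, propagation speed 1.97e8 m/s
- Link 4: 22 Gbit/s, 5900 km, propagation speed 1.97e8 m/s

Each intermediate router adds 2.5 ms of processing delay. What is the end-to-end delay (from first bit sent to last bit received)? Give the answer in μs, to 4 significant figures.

L = 9000 × 8 = 72000 bits.
Transmission delays (L/R per hop): 26.6667, 18, 61.5385, 3.27273 μs; sum = 109.478 μs.
Propagation delays (d/s per hop): 16831.7, 0.0547264, 46192.9, 29949.2 μs; sum = 92973.9 μs.
Processing at 3 router(s): 3 × 2.5 ms = 7500 μs.
End-to-end = 100600 μs.

100600 μs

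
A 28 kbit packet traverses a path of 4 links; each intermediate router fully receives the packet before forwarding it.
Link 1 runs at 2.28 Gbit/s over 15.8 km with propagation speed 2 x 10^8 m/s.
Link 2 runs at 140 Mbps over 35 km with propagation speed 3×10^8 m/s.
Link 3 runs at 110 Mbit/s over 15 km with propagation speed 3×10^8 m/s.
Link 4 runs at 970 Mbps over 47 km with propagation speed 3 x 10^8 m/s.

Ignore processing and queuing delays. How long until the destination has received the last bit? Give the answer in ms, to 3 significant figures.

0.898 ms

L = 28000 bits.
Transmission delays (L/R per hop): 0.0122807, 0.2, 0.254545, 0.028866 ms; sum = 0.495692 ms.
Propagation delays (d/s per hop): 0.079, 0.116667, 0.05, 0.156667 ms; sum = 0.402333 ms.
End-to-end = 0.898 ms.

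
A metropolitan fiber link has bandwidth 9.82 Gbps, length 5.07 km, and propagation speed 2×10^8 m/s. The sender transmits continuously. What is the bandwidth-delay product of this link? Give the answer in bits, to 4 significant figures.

248900 bits

Propagation delay = 5070 / 200000000 = 2.535e-05 s.
BDP = R × t_prop = 9820000000 × 2.535e-05 = 248937 bits.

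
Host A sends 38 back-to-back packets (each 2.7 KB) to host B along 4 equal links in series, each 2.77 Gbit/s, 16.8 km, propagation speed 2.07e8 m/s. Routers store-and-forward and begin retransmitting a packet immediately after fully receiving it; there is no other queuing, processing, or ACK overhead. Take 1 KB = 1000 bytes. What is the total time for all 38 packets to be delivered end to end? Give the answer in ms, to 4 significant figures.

Per-hop transmission t_tx = L/R = 21600/2770000000 = 0.00779783 ms.
Per-hop propagation t_prop = 16800/2.07e+08 = 0.0811594 ms.
Pipeline fill: first packet needs 4·t_tx to clear all hops; remaining 37 packets each add one t_tx.
Total = (4+38-1)·t_tx + 4·t_prop = 41·0.00779783 + 4·0.0811594 = 0.6443 ms.

0.6443 ms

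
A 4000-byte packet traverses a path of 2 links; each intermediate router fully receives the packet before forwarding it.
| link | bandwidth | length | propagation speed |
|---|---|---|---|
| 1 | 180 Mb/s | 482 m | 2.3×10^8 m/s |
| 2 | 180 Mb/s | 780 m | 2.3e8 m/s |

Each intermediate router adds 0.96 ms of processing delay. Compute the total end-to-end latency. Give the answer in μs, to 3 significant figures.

L = 4000 × 8 = 32000 bits.
Transmission delay per hop = L/R = 32000/180000000 = 177.778 μs; 2 hops → 355.556 μs.
Propagation delays (d/s per hop): 2.09565, 3.3913 μs; sum = 5.48696 μs.
Processing at 1 router(s): 1 × 0.96 ms = 960 μs.
End-to-end = 1320 μs.

1320 μs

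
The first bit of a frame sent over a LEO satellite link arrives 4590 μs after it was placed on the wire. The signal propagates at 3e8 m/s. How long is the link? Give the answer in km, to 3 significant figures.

1380 km

d = s × t_prop = 300000000 × 0.00459 = 1380 km.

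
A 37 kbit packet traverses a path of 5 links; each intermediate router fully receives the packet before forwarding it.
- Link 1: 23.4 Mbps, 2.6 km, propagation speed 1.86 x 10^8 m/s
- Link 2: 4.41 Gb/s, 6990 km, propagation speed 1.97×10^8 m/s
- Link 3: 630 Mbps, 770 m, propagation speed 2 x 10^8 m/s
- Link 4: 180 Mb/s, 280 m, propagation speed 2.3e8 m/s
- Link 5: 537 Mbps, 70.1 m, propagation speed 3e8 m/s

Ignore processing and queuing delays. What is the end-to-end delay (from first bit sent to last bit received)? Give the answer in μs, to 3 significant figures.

L = 37000 bits.
Transmission delays (L/R per hop): 1581.2, 8.39002, 58.7302, 205.556, 68.9013 μs; sum = 1922.77 μs.
Propagation delays (d/s per hop): 13.9785, 35482.2, 3.85, 1.21739, 0.233667 μs; sum = 35501.5 μs.
End-to-end = 37400 μs.

37400 μs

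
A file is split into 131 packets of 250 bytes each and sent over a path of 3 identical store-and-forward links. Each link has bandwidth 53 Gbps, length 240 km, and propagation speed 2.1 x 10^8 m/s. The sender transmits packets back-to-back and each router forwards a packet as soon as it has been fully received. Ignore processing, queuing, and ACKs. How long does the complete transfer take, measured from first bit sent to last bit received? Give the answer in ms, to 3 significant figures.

Per-hop transmission t_tx = L/R = 2000/53000000000 = 3.77358e-05 ms.
Per-hop propagation t_prop = 240000/210000000 = 1.14286 ms.
Pipeline fill: first packet needs 3·t_tx to clear all hops; remaining 130 packets each add one t_tx.
Total = (3+131-1)·t_tx + 3·t_prop = 133·3.77358e-05 + 3·1.14286 = 3.43 ms.

3.43 ms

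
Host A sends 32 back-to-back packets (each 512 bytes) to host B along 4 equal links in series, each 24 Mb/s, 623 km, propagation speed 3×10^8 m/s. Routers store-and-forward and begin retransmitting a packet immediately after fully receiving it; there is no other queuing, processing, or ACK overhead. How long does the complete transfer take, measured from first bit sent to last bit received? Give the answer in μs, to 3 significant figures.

Per-hop transmission t_tx = L/R = 4096/24000000 = 170.667 μs.
Per-hop propagation t_prop = 623000/300000000 = 2076.67 μs.
Pipeline fill: first packet needs 4·t_tx to clear all hops; remaining 31 packets each add one t_tx.
Total = (4+32-1)·t_tx + 4·t_prop = 35·170.667 + 4·2076.67 = 14300 μs.

14300 μs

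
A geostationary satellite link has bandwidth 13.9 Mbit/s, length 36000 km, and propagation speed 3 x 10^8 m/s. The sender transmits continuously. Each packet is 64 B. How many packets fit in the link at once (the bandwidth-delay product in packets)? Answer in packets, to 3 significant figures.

3260 packets

Propagation delay = 36000000 / 300000000 = 0.12 s.
BDP = R × t_prop = 13900000 × 0.12 = 1668000 bits.
In packets of 512 bits: 3260 packets.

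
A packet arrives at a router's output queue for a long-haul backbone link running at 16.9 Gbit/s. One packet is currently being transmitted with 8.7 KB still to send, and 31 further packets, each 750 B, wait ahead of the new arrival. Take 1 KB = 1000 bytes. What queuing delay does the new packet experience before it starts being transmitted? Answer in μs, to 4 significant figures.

Each queued packet: L/R = 6000/1.69e+10 = 0.35503 μs.
31 queued → 11.0059 μs.
Plus remaining 69600 bits of current packet: 4.11834 μs.
Queuing delay = 15.12 μs.

15.12 μs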